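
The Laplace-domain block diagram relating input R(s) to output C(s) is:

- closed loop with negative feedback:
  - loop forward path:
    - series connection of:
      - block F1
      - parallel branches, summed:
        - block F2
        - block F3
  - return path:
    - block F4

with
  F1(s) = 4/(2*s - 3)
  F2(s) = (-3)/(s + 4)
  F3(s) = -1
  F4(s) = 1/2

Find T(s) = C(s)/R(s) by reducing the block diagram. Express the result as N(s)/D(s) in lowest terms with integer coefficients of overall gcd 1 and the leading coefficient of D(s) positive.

[1] combine F2, F3 in parallel; result (-s - 7)/(s + 4)
[2] combine F1, (F2+F3) in series; result (-4*s - 28)/(2*s^2 + 5*s - 12)
[3] collapse the loop ((F1*(F2+F3)) forward, F4 return): this yields T(s), and no further normalization is needed

Answer: (-4*s - 28)/(2*s^2 + 3*s - 26)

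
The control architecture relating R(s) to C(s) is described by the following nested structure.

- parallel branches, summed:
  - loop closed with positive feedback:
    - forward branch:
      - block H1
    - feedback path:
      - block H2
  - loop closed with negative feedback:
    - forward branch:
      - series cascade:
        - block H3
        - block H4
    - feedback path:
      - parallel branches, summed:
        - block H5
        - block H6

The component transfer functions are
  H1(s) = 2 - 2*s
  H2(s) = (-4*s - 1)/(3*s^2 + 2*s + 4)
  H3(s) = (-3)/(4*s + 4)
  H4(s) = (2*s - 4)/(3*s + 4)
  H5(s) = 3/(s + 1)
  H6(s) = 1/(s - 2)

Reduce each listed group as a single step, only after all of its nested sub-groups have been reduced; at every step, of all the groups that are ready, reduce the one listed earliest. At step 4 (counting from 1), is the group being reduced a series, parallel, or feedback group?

The answer is feedback.

Reasoning:
(1) close the feedback loop around H1, H2
(2) cascade H3, H4
(3) sum the parallel branches H5, H6
(4) apply the feedback formula to (H3*H4), (H5+H6)
(5) combine [H1/(1-H1*H2)], [(H3*H4)/(1+(H3*H4)*(H5+H6))] in parallel
Step 4: feedback.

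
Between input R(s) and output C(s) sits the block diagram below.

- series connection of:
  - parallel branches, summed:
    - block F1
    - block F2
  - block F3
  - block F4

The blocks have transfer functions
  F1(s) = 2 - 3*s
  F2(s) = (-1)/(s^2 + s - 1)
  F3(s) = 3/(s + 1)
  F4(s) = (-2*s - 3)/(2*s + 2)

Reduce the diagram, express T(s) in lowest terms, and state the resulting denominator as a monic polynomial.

Reducing step by step:

Step 1. sum the parallel branches F1, F2 gives (-3*s^3 - s^2 + 5*s - 3)/(s^2 + s - 1)
Step 2. cascade (F1+F2), F3, F4 gives (18*s^4 + 33*s^3 - 21*s^2 - 27*s + 27)/(2*s^4 + 6*s^3 + 4*s^2 - 2*s - 2)
That last expression is T(s), already simplified. Scaling its denominator by 1/2 (the reciprocal of the leading coefficient) yields the monic denominator.

Answer: s^4 + 3*s^3 + 2*s^2 - s - 1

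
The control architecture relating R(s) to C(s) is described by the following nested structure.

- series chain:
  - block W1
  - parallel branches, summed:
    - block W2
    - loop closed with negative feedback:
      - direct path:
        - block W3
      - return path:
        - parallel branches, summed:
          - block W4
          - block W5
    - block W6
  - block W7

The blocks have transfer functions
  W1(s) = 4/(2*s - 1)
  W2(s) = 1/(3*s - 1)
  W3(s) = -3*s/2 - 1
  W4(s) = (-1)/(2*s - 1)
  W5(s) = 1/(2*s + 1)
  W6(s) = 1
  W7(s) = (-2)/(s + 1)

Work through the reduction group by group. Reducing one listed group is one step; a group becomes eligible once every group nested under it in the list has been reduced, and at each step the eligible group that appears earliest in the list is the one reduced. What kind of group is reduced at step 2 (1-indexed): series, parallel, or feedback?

Step 1. parallel reduction of W4, W5
Step 2. close the feedback loop around W3, (W4+W5)
Step 3. parallel reduction of W2, [W3/(1+W3*(W4+W5))], W6
Step 4. series reduction of W1, (W2+[W3/(1+W3*(W4+W5))]+W6), W7
At step 2 the group reduced is feedback.

Answer: feedback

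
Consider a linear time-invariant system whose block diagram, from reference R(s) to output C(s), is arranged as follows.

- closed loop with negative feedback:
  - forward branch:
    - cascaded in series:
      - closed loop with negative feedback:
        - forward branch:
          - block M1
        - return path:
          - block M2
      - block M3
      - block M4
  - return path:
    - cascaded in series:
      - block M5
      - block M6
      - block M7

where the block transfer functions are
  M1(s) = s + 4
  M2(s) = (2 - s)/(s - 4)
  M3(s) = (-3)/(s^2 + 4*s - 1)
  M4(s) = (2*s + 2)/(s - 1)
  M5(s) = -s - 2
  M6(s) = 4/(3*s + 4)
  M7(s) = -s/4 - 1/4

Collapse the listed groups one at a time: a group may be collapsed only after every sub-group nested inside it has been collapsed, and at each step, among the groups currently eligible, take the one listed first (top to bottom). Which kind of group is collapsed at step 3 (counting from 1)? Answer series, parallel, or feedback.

(1) collapse the loop (M1 forward, M2 return)
(2) series reduction of [M1/(1+M1*M2)], M3, M4
(3) series reduction of M5, M6, M7
(4) collapse the loop (([M1/(1+M1*M2)]*M3*M4) forward, (M5*M6*M7) return)
At step 3 the group reduced is series.

Therefore the answer is series.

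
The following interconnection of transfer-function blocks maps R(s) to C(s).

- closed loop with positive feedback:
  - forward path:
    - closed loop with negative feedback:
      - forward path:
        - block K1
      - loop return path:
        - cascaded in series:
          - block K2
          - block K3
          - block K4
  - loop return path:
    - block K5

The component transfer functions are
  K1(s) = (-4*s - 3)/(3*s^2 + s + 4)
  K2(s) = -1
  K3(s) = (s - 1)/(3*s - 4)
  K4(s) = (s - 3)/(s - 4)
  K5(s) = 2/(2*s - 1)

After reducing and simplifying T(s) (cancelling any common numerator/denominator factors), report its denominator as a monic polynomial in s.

Reducing step by step:

(1) multiply K2, K3, K4 (series): (-s^2 + 4*s - 3)/(3*s^2 - 16*s + 16)
(2) reduce the feedback loop with forward K1 and return (K2*K3*K4): (-12*s^3 + 55*s^2 - 16*s - 48)/(9*s^4 - 41*s^3 + 31*s^2 - 48*s + 73)
(3) collapse the loop ([K1/(1+K1*(K2*K3*K4))] forward, K5 return): (-24*s^4 + 122*s^3 - 87*s^2 - 80*s + 48)/(18*s^5 - 91*s^4 + 127*s^3 - 237*s^2 + 226*s + 23)
T(s) is the step-3 result (common factors already cancelled). Leading coefficient of the denominator: 18. Divide through by 18 for the monic polynomial.

Answer: s^5 - 91*s^4/18 + 127*s^3/18 - 79*s^2/6 + 113*s/9 + 23/18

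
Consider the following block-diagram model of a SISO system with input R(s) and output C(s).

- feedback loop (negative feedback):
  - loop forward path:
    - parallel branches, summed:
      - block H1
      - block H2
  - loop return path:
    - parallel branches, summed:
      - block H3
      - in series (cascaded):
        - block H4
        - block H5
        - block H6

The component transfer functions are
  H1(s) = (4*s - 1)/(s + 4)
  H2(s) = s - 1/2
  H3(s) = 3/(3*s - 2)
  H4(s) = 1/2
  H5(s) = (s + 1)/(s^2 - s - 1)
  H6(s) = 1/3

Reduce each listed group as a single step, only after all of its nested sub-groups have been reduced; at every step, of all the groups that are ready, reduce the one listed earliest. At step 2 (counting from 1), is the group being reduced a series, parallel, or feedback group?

Step 1: add H1, H2 (parallel)
Step 2: cascade H4, H5, H6
Step 3: combine H3, (H4*H5*H6) in parallel
Step 4: reduce the feedback loop with forward (H1+H2) and return (H3+(H4*H5*H6))
So the answer for step 2 is series.

Answer: series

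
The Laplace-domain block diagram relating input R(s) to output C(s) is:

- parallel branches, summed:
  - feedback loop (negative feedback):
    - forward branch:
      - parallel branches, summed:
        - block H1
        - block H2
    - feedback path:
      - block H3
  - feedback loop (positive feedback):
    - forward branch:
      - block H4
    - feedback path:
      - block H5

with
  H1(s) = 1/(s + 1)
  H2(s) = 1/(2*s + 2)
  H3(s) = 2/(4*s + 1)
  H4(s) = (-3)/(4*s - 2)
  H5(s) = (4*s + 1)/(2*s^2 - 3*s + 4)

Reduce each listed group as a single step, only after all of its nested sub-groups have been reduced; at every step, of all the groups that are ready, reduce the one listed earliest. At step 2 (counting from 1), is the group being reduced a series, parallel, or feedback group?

Step 1: combine H1, H2 in parallel
Step 2: reduce the feedback loop with forward (H1+H2) and return H3
Step 3: collapse the loop (H4 forward, H5 return)
Step 4: sum the parallel branches [(H1+H2)/(1+(H1+H2)*H3)], [H4/(1-H4*H5)]
The group at step 2 is a feedback group.

Answer: feedback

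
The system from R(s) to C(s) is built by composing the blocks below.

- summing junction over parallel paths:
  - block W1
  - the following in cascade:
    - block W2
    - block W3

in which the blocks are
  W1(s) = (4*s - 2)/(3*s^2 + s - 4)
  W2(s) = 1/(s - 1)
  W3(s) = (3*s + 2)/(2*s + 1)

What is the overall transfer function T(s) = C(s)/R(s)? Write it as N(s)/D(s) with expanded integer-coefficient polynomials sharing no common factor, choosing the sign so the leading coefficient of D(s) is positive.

1. cascade W2, W3 gives (3*s + 2)/(2*s^2 - s - 1)
2. add W1, (W2*W3) (parallel): this yields T(s), and no further normalization is needed

Final answer: (17*s^2 + 18*s + 6)/(6*s^3 + 5*s^2 - 7*s - 4)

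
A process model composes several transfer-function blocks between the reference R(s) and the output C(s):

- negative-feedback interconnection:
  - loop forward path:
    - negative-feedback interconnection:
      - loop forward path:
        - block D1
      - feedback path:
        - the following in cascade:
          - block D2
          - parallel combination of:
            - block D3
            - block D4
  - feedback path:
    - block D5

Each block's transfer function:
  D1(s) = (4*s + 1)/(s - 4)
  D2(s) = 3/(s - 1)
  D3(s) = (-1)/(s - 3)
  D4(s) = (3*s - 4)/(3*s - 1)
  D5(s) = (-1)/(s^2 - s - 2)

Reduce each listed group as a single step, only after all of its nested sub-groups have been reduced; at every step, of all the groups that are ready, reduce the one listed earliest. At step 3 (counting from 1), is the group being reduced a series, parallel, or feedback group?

[1] add D3, D4 (parallel)
[2] reduce the series chain D2, (D3+D4)
[3] feedback reduction of D1, (D2*(D3+D4))
[4] collapse the loop ([D1/(1+D1*(D2*(D3+D4)))] forward, D5 return)
Step 3 collapses a feedback group.

Answer: feedback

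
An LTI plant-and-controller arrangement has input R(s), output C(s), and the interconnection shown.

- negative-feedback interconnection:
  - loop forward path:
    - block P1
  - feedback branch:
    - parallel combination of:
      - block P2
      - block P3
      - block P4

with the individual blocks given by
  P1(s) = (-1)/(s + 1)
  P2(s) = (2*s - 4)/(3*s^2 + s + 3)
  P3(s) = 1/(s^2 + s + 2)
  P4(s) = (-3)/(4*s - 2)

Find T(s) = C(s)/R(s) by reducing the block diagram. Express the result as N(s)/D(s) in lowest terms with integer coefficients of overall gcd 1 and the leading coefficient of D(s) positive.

Reducing step by step:

(1) add P2, P3, P4 (parallel); result (-s^4 - 12*s^3 - 28*s^2 - 37*s - 8)/(12*s^5 + 10*s^4 + 32*s^3 + 14*s - 12)
(2) reduce the feedback loop with forward P1 and return (P2+P3+P4) - this is the overall T(s), already in the required normalized form

Answer: (-12*s^5 - 10*s^4 - 32*s^3 - 14*s + 12)/(12*s^6 + 22*s^5 + 43*s^4 + 44*s^3 + 42*s^2 + 39*s - 4)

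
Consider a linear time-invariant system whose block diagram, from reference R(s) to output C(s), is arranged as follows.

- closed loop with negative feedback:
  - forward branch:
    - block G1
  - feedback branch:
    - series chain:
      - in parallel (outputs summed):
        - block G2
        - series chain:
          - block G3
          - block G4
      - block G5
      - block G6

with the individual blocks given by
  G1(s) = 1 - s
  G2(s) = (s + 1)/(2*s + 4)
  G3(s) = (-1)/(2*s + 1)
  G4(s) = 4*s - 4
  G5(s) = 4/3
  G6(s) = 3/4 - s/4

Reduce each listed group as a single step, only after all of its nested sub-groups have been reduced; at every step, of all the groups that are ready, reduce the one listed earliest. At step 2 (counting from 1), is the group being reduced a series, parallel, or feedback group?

1. series reduction of G3, G4
2. reduce the parallel group G2, (G3*G4)
3. series reduction of (G2+(G3*G4)), G5, G6
4. reduce the feedback loop with forward G1 and return ((G2+(G3*G4))*G5*G6)
Step 2 collapses a parallel group.

Answer: parallel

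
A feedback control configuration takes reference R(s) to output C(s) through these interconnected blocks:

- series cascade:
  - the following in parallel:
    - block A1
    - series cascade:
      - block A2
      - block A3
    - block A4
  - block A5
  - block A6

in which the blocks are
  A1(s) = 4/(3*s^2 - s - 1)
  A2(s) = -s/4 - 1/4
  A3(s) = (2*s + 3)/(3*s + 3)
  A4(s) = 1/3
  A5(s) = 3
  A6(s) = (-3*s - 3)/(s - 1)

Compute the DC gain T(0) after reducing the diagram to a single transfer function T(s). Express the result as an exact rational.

Step 1: reduce the series chain A2, A3; result -s/6 - 1/4
Step 2: parallel reduction of A1, (A2*A3), A4; result (-6*s^3 + 5*s^2 + s + 47)/(36*s^2 - 12*s - 12)
Step 3: cascade (A1+(A2*A3)+A4), A5, A6; result (18*s^4 + 3*s^3 - 18*s^2 - 144*s - 141)/(12*s^3 - 16*s^2 + 4)
Evaluating the step-3 result (the overall T(s)) at s = 0 gives T(0) = -141/4.

Therefore the answer is -141/4.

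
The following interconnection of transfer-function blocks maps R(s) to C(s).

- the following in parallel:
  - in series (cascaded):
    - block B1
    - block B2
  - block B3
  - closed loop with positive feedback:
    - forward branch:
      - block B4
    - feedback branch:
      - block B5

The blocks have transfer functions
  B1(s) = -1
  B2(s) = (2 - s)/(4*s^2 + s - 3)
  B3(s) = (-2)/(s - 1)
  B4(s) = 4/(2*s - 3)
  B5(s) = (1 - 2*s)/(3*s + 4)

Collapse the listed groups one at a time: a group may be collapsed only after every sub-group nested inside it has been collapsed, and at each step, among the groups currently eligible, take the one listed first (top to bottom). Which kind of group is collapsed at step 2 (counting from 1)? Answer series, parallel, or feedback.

1. cascade B1, B2
2. close the feedback loop around B4, B5
3. combine (B1*B2), B3, [B4/(1-B4*B5)] in parallel
So the answer for step 2 is feedback.

Hence the answer: feedback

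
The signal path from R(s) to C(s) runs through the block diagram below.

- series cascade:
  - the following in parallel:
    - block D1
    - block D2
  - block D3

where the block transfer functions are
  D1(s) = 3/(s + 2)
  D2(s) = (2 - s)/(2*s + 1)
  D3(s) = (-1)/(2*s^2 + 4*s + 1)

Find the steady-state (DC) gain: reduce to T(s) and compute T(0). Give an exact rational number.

First reduce the diagram to T(s).

Step 1. sum the parallel branches D1, D2: (-s^2 + 6*s + 7)/(2*s^2 + 5*s + 2)
Step 2. combine (D1+D2), D3 in series: (s^2 - 6*s - 7)/(4*s^4 + 18*s^3 + 26*s^2 + 13*s + 2)
That last expression is T(s); at s = 0 only the constant terms survive, so T(0) = -7/2.

Answer: -7/2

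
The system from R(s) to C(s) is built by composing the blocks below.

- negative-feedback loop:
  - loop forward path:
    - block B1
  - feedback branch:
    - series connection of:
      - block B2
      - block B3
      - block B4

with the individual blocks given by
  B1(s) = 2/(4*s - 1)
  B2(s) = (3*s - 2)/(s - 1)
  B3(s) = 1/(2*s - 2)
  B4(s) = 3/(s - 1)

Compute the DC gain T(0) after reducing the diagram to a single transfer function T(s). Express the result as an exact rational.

Step 1. combine B2, B3, B4 in series -> (9*s - 6)/(2*s^3 - 6*s^2 + 6*s - 2)
Step 2. collapse the loop (B1 forward, (B2*B3*B4) return) -> (2*s^3 - 6*s^2 + 6*s - 2)/(4*s^4 - 13*s^3 + 15*s^2 + 2*s - 5)
Evaluating the step-2 result (the overall T(s)) at s = 0 gives T(0) = -2/(-5) = 2/5.

Hence the answer: 2/5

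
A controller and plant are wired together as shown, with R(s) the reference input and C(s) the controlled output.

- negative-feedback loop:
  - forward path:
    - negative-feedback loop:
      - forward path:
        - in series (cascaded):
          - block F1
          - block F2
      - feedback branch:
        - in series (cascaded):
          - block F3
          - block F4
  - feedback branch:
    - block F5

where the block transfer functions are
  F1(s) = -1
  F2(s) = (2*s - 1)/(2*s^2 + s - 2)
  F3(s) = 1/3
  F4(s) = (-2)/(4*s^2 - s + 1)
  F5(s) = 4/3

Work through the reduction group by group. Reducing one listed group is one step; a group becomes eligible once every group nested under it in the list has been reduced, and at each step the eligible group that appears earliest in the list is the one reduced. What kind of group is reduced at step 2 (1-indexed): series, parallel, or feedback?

(1) cascade F1, F2
(2) combine F3, F4 in series
(3) apply the feedback formula to (F1*F2), (F3*F4)
(4) feedback reduction of [(F1*F2)/(1+(F1*F2)*(F3*F4))], F5
At step 2 the group reduced is series.

Answer: series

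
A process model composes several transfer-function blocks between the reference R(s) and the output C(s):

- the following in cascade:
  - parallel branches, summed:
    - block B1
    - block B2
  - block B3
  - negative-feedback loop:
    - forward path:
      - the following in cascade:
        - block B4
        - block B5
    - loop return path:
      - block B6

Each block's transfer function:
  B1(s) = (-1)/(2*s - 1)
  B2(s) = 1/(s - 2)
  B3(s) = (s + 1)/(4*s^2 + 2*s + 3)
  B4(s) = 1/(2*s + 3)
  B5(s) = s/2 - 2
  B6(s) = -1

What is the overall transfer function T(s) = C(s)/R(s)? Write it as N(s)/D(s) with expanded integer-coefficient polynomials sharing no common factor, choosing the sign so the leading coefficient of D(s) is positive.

Step 1: combine B1, B2 in parallel gives (s + 1)/(2*s^2 - 5*s + 2)
Step 2: combine B4, B5 in series gives (s - 4)/(4*s + 6)
Step 3: collapse the loop ((B4*B5) forward, B6 return) gives (s - 4)/(3*s + 10)
Step 4: series reduction of (B1+B2), B3, [(B4*B5)/(1+(B4*B5)*B6)]; the result is T(s) itself (integer coefficients, no common factor, positive leading denominator coefficient)

Hence the answer: (s^3 - 2*s^2 - 7*s - 4)/(24*s^5 + 32*s^4 - 148*s^3 + 7*s^2 - 92*s + 60)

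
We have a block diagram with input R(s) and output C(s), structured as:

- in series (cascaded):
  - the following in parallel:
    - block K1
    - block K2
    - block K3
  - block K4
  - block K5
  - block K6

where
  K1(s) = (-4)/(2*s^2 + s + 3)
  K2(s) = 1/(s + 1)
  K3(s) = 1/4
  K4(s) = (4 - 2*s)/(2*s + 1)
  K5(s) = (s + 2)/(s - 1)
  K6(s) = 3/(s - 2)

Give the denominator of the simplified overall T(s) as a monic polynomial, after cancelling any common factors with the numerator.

Step 1. sum the parallel branches K1, K2, K3: (2*s^3 + 11*s^2 - 8*s - 1)/(8*s^3 + 12*s^2 + 16*s + 12)
Step 2. reduce the series chain (K1+K2+K3), K4, K5, K6: (-6*s^4 - 45*s^3 - 42*s^2 + 51*s + 6)/(8*s^5 + 8*s^4 + 6*s^3 - 2*s^2 - 14*s - 6)
The result of step 2 is T(s) in lowest terms. Its denominator has leading coefficient 8; dividing the denominator through by 8 makes it monic.

Answer: s^5 + s^4 + 3*s^3/4 - s^2/4 - 7*s/4 - 3/4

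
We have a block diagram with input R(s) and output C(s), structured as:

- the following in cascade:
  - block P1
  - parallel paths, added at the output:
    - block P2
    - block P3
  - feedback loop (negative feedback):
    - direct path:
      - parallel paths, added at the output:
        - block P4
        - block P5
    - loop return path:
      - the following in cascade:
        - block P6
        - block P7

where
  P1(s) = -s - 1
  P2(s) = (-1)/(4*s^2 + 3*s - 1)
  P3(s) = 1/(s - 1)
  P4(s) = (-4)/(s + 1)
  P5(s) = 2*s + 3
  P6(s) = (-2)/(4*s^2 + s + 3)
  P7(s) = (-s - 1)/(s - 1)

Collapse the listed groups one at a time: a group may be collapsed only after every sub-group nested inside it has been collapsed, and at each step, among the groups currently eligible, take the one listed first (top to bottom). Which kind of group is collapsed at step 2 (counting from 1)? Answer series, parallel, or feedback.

Step 1 - combine P2, P3 in parallel
Step 2 - parallel reduction of P4, P5
Step 3 - cascade P6, P7
Step 4 - feedback reduction of (P4+P5), (P6*P7)
Step 5 - cascade P1, (P2+P3), [(P4+P5)/(1+(P4+P5)*(P6*P7))]
Step 2 collapses a parallel group.

Hence the answer: parallel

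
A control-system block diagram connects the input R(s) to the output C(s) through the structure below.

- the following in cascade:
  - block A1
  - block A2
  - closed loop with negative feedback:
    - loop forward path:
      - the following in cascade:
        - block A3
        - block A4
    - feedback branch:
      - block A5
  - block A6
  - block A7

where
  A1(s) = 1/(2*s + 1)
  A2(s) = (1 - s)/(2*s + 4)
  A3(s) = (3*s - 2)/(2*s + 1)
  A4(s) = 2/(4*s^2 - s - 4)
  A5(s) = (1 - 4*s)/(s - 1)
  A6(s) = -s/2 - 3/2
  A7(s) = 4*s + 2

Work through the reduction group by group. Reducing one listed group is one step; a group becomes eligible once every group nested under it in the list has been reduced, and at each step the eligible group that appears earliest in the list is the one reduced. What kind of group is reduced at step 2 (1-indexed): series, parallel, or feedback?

[1] reduce the series chain A3, A4
[2] apply the feedback formula to (A3*A4), A5
[3] multiply A1, A2, [(A3*A4)/(1+(A3*A4)*A5)], A6, A7 (series)
The group at step 2 is a feedback group.

Hence the answer: feedback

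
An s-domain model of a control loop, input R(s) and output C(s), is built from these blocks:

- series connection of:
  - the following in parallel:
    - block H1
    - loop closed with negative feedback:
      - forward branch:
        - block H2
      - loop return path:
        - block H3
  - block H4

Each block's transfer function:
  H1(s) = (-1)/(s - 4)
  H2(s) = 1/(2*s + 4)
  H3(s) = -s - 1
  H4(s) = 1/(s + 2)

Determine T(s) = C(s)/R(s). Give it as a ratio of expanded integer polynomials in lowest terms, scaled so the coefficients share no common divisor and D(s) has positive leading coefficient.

First reduce the diagram to T(s).

1. reduce the feedback loop with forward H2 and return H3 gives 1/(s + 3)
2. sum the parallel branches H1, [H2/(1+H2*H3)] gives (-7)/(s^2 - s - 12)
3. multiply (H1+[H2/(1+H2*H3)]), H4 (series) - this is the overall T(s), already in the required normalized form

Answer: (-7)/(s^3 + s^2 - 14*s - 24)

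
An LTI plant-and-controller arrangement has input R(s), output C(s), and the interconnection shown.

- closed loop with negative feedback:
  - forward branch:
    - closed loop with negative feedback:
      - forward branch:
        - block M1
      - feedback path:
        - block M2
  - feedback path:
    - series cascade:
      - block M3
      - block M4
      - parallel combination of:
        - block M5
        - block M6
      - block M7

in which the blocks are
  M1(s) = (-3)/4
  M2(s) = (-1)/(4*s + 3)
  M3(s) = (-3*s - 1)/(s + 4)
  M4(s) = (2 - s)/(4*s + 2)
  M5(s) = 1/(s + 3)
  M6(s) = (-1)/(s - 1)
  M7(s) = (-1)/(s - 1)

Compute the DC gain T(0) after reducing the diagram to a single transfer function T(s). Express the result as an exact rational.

The answer is -1/2.

Reasoning:
[1] collapse the loop (M1 forward, M2 return) -> (-12*s - 9)/(16*s + 15)
[2] reduce the parallel group M5, M6 -> (-4)/(s^2 + 2*s - 3)
[3] cascade M3, M4, (M5+M6), M7 -> (6*s^2 - 10*s - 4)/(2*s^5 + 11*s^4 + 3*s^3 - 35*s^2 + 7*s + 12)
[4] feedback reduction of [M1/(1+M1*M2)], (M3*M4*(M5+M6)*M7) -> (-24*s^6 - 150*s^5 - 135*s^4 + 393*s^3 + 231*s^2 - 207*s - 108)/(32*s^6 + 206*s^5 + 213*s^4 - 587*s^3 - 347*s^2 + 435*s + 216)
Step 4 gives the overall T(s). Then T(0) = -108/216 = -1/2.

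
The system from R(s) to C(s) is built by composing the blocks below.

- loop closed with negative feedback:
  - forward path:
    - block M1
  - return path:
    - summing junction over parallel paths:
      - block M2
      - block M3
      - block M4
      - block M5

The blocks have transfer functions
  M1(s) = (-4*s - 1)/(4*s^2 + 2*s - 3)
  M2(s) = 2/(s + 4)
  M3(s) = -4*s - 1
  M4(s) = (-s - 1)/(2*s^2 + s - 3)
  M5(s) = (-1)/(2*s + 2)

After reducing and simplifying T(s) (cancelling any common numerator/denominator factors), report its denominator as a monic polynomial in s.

Reducing step by step:

1. add M2, M3, M4, M5 (parallel) gives (-16*s^5 - 92*s^4 - 98*s^3 + 59*s^2 + 91*s + 16)/(4*s^4 + 22*s^3 + 20*s^2 - 22*s - 24)
2. reduce the feedback loop with forward M1 and return (M2+M3+M4+M5) gives (-16*s^5 - 92*s^4 - 102*s^3 + 68*s^2 + 118*s + 24)/(80*s^6 + 480*s^5 + 596*s^4 - 252*s^3 - 623*s^2 - 137*s + 56)
That last expression is T(s), already simplified. Scaling its denominator by 1/80 (the reciprocal of the leading coefficient) yields the monic denominator.

Answer: s^6 + 6*s^5 + 149*s^4/20 - 63*s^3/20 - 623*s^2/80 - 137*s/80 + 7/10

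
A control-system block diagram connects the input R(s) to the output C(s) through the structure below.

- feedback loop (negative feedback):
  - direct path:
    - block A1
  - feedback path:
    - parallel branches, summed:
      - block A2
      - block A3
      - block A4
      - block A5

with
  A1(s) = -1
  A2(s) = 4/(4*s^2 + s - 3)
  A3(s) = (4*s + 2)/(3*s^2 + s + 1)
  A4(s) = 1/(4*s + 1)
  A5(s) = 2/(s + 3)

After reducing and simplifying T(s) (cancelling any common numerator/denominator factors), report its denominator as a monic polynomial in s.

First reduce the diagram to T(s).

(1) parallel reduction of A2, A3, A4, A5, giving (172*s^5 + 427*s^4 + 335*s^3 - 52*s^2 - 81*s - 21)/(48*s^6 + 184*s^5 + 111*s^4 - 39*s^3 - 50*s^2 - 45*s - 9)
(2) apply the feedback formula to A1, (A2+A3+A4+A5), giving (-48*s^6 - 184*s^5 - 111*s^4 + 39*s^3 + 50*s^2 + 45*s + 9)/(48*s^6 + 12*s^5 - 316*s^4 - 374*s^3 + 2*s^2 + 36*s + 12)
No further cancellation is possible in the step-2 result, so that is T(s). Its denominator becomes monic after dividing by the leading coefficient 48.

Answer: s^6 + s^5/4 - 79*s^4/12 - 187*s^3/24 + s^2/24 + 3*s/4 + 1/4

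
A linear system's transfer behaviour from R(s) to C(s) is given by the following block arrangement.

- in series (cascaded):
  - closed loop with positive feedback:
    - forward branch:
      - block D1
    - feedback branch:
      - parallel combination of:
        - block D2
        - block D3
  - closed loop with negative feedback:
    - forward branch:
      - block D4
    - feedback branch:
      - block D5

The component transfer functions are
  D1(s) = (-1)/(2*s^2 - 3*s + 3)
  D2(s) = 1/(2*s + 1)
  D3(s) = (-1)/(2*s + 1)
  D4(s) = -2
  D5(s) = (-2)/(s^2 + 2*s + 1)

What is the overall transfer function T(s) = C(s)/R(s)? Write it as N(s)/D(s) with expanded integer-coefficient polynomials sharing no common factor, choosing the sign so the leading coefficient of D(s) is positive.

Step 1. parallel reduction of D2, D3, giving 0
Step 2. apply the feedback formula to D1, (D2+D3), giving (-1)/(2*s^2 - 3*s + 3)
Step 3. feedback reduction of D4, D5, giving (-2*s^2 - 4*s - 2)/(s^2 + 2*s + 5)
Step 4. reduce the series chain [D1/(1-D1*(D2+D3))], [D4/(1+D4*D5)]; the result is T(s) itself (integer coefficients, no common factor, positive leading denominator coefficient)

Hence the answer: (2*s^2 + 4*s + 2)/(2*s^4 + s^3 + 7*s^2 - 9*s + 15)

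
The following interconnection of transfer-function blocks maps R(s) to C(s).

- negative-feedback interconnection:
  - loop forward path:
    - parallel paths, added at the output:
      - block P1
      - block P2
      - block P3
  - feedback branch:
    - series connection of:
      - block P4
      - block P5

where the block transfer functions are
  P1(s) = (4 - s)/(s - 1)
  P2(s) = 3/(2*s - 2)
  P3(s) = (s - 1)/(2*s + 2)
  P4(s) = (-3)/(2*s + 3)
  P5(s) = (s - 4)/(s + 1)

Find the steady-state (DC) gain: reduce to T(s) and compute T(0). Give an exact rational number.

[1] sum the parallel branches P1, P2, P3 -> (-s^2 + 7*s + 12)/(2*s^2 - 2)
[2] series reduction of P4, P5 -> (12 - 3*s)/(2*s^2 + 5*s + 3)
[3] feedback reduction of (P1+P2+P3), (P4*P5) -> (-2*s^4 + 9*s^3 + 56*s^2 + 81*s + 36)/(4*s^4 + 13*s^3 - 31*s^2 + 38*s + 138)
DC gain: substitute s = 0 into T(s) from step 3: T(0) = 36/138 = 6/23.

Final answer: 6/23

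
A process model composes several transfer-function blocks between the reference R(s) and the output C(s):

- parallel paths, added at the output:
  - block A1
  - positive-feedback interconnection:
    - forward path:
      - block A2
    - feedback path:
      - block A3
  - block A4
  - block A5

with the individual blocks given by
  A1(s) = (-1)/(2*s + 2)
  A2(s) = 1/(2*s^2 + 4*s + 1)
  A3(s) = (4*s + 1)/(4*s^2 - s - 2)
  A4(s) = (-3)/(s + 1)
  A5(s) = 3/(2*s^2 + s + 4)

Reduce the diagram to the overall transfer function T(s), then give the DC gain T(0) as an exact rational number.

Reducing step by step:

Step 1. close the feedback loop around A2, A3 = (4*s^2 - s - 2)/(8*s^4 + 14*s^3 - 4*s^2 - 13*s - 3)
Step 2. combine A1, [A2/(1-A2*A3)], A4, A5 in parallel = (-112*s^5 - 76*s^4 - 38*s^3 - 58*s^2 + 211*s + 50)/(32*s^6 + 72*s^5 + 76*s^4 + 52*s^3 - 70*s^2 - 110*s - 24)
That last expression is T(s); at s = 0 only the constant terms survive, so T(0) = 50/(-24) = -25/12.

Answer: -25/12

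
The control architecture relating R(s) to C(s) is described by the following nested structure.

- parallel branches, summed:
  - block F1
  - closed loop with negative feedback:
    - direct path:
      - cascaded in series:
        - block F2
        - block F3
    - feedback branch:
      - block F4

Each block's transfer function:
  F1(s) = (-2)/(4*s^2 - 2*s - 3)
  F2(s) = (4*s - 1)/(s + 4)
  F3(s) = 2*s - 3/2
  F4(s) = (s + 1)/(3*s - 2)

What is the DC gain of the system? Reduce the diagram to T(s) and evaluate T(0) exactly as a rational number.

[1] series reduction of F2, F3 -> (16*s^2 - 16*s + 3)/(2*s + 8)
[2] reduce the feedback loop with forward (F2*F3) and return F4 -> (48*s^3 - 80*s^2 + 41*s - 6)/(16*s^3 + 6*s^2 + 7*s - 13)
[3] add F1, [(F2*F3)/(1+(F2*F3)*F4)] (parallel) -> (192*s^5 - 416*s^4 + 148*s^3 + 122*s^2 - 125*s + 44)/(64*s^5 - 8*s^4 - 32*s^3 - 84*s^2 + 5*s + 39)
Evaluating the step-3 result (the overall T(s)) at s = 0 gives T(0) = 44/39.

Final answer: 44/39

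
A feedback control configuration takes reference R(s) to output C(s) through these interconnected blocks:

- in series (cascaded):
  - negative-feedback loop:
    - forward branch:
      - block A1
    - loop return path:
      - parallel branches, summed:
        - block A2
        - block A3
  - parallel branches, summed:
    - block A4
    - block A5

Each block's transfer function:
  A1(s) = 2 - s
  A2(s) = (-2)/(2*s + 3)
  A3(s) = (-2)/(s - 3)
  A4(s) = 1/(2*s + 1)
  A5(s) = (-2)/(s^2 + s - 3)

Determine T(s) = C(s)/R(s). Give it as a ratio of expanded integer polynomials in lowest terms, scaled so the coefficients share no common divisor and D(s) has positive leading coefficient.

Step 1: sum the parallel branches A2, A3 -> (-6*s)/(2*s^2 - 3*s - 9)
Step 2: feedback reduction of A1, (A2+A3) -> (-2*s^3 + 7*s^2 + 3*s - 18)/(8*s^2 - 15*s - 9)
Step 3: sum the parallel branches A4, A5 -> (s^2 - 3*s - 5)/(2*s^3 + 3*s^2 - 5*s - 3)
Step 4: series reduction of [A1/(1+A1*(A2+A3))], (A4+A5) - this is the overall T(s), already in the required normalized form

Therefore the answer is (-2*s^5 + 13*s^4 - 8*s^3 - 62*s^2 + 39*s + 90)/(16*s^5 - 6*s^4 - 103*s^3 + 24*s^2 + 90*s + 27).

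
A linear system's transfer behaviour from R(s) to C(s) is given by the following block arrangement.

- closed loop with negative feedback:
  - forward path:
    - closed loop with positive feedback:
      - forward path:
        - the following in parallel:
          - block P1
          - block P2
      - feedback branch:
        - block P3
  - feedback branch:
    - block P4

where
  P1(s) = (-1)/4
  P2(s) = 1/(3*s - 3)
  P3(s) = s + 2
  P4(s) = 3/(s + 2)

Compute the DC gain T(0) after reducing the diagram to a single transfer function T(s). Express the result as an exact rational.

Reducing step by step:

(1) reduce the parallel group P1, P2 -> (7 - 3*s)/(12*s - 12)
(2) apply the feedback formula to (P1+P2), P3 -> (7 - 3*s)/(3*s^2 + 11*s - 26)
(3) feedback reduction of [(P1+P2)/(1-(P1+P2)*P3)], P4 -> (-3*s^2 + s + 14)/(3*s^3 + 17*s^2 - 13*s - 31)
Step 3 gives the overall T(s). Then T(0) = 14/(-31) = -14/31.

Answer: -14/31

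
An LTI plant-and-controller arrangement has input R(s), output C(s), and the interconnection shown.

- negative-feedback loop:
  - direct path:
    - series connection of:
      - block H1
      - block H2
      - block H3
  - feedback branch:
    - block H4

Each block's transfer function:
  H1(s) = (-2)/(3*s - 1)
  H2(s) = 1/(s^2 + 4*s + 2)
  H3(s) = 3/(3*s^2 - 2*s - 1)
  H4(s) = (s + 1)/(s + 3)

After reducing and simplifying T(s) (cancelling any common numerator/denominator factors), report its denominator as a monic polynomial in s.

1. cascade H1, H2, H3 gives (-6)/(9*s^5 + 27*s^4 - 19*s^3 - 21*s^2 + 2*s + 2)
2. collapse the loop ((H1*H2*H3) forward, H4 return) gives (-6*s - 18)/(9*s^6 + 54*s^5 + 62*s^4 - 78*s^3 - 61*s^2 + 2*s)
T(s) is the step-2 result (common factors already cancelled). Leading coefficient of the denominator: 9. Divide through by 9 for the monic polynomial.

Final answer: s^6 + 6*s^5 + 62*s^4/9 - 26*s^3/3 - 61*s^2/9 + 2*s/9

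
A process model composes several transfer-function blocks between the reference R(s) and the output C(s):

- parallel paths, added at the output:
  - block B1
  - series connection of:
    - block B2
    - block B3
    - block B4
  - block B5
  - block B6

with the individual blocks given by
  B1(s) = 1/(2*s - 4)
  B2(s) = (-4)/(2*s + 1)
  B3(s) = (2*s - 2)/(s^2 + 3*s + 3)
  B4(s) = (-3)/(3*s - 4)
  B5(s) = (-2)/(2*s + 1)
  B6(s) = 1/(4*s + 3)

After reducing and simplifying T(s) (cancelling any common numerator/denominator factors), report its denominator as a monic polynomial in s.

1. reduce the series chain B2, B3, B4; result (24*s - 24)/(6*s^4 + 13*s^3 - s^2 - 27*s - 12)
2. parallel reduction of B1, (B2*B3*B4), B5, B6; result (-12*s^5 + 52*s^4 + 393*s^3 - 341*s^2 - 405*s + 12)/(48*s^6 + 44*s^5 - 210*s^4 - 362*s^3 + 186*s^2 + 444*s + 144)
That last expression is T(s), already simplified. Scaling its denominator by 1/48 (the reciprocal of the leading coefficient) yields the monic denominator.

Hence the answer: s^6 + 11*s^5/12 - 35*s^4/8 - 181*s^3/24 + 31*s^2/8 + 37*s/4 + 3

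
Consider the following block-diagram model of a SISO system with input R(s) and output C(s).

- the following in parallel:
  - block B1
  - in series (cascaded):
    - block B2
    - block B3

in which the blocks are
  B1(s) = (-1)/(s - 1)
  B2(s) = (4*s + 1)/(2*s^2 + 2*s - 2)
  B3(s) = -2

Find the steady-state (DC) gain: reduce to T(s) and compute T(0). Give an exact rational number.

Step 1. multiply B2, B3 (series) -> (-4*s - 1)/(s^2 + s - 1)
Step 2. parallel reduction of B1, (B2*B3) -> (-5*s^2 + 2*s + 2)/(s^3 - 2*s + 1)
DC gain: substitute s = 0 into T(s) from step 2: T(0) = 2/1 = 2.

Answer: 2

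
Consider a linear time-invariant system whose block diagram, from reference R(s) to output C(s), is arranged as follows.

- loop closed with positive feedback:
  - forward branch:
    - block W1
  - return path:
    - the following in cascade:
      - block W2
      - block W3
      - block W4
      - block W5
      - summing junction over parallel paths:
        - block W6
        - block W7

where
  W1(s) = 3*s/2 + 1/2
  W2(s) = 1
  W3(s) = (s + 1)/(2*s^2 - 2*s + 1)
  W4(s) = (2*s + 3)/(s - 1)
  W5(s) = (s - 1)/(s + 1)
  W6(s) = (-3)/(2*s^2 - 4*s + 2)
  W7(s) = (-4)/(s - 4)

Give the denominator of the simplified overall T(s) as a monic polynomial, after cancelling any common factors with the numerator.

First reduce the diagram to T(s).

Step 1: add W6, W7 (parallel): (-8*s^2 + 13*s + 4)/(2*s^3 - 12*s^2 + 18*s - 8)
Step 2: reduce the series chain W2, W3, W4, W5, (W6+W7): (-16*s^3 + 2*s^2 + 47*s + 12)/(4*s^5 - 28*s^4 + 62*s^3 - 64*s^2 + 34*s - 8)
Step 3: reduce the feedback loop with forward W1 and return (W2*W3*W4*W5*(W6+W7)): (12*s^6 - 80*s^5 + 158*s^4 - 130*s^3 + 38*s^2 + 10*s - 8)/(8*s^5 - 8*s^4 + 134*s^3 - 271*s^2 - 15*s - 28)
Step 3 gives the fully reduced T(s), with no common factor left to cancel. The denominator's leading coefficient is 8, so divide each of its coefficients by 8 to get the monic form.

Answer: s^5 - s^4 + 67*s^3/4 - 271*s^2/8 - 15*s/8 - 7/2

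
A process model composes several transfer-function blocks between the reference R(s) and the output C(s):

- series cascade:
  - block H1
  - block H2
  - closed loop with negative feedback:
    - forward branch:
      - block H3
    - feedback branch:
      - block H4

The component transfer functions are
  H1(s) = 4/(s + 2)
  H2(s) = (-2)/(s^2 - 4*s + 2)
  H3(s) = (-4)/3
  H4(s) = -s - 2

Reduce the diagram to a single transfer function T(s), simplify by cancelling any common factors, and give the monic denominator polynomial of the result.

Step 1 - apply the feedback formula to H3, H4 = (-4)/(4*s + 11)
Step 2 - multiply H1, H2, [H3/(1+H3*H4)] (series) = 32/(4*s^4 + 3*s^3 - 46*s^2 - 50*s + 44)
T(s) is the step-2 result (common factors already cancelled). Leading coefficient of the denominator: 4. Divide through by 4 for the monic polynomial.

Therefore the answer is s^4 + 3*s^3/4 - 23*s^2/2 - 25*s/2 + 11.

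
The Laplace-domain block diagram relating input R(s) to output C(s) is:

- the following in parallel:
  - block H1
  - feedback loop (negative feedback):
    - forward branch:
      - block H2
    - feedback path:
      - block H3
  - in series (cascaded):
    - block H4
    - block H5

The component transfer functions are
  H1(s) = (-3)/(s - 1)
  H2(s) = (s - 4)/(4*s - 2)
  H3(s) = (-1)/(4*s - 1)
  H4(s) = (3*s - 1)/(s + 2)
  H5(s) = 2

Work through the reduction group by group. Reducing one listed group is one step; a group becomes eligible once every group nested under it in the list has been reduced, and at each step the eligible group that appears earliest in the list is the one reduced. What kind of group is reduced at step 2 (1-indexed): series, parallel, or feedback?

Step 1. feedback reduction of H2, H3
Step 2. series reduction of H4, H5
Step 3. parallel reduction of H1, [H2/(1+H2*H3)], (H4*H5)
Step 2 collapses a series group.

Final answer: series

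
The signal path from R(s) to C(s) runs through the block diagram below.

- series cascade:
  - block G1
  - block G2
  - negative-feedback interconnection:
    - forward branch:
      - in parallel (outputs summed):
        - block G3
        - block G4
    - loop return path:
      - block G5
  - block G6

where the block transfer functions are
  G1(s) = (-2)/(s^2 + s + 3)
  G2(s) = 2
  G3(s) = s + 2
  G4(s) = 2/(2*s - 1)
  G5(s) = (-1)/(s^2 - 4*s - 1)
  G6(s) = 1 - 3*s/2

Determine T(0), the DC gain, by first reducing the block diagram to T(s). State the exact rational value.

Reducing step by step:

Step 1 - reduce the parallel group G3, G4; result (2*s^2 + 3*s)/(2*s - 1)
Step 2 - reduce the feedback loop with forward (G3+G4) and return G5; result (2*s^4 - 5*s^3 - 14*s^2 - 3*s)/(2*s^3 - 11*s^2 - s + 1)
Step 3 - series reduction of G1, G2, [(G3+G4)/(1+(G3+G4)*G5)], G6; result (12*s^5 - 38*s^4 - 64*s^3 + 38*s^2 + 12*s)/(2*s^5 - 9*s^4 - 6*s^3 - 33*s^2 - 2*s + 3)
That last expression is T(s); at s = 0 only the constant terms survive, so T(0) = 0/3 = 0.

Answer: 0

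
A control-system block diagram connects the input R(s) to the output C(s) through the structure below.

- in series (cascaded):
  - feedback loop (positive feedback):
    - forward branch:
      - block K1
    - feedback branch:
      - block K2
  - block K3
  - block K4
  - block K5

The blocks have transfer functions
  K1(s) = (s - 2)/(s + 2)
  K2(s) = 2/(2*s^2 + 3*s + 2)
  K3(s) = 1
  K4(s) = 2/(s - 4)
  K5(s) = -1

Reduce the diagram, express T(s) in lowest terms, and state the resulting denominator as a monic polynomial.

(1) collapse the loop (K1 forward, K2 return) -> (2*s^3 - s^2 - 4*s - 4)/(2*s^3 + 7*s^2 + 6*s + 8)
(2) cascade [K1/(1-K1*K2)], K3, K4, K5 -> (-4*s^3 + 2*s^2 + 8*s + 8)/(2*s^4 - s^3 - 22*s^2 - 16*s - 32)
Step 2 gives the fully reduced T(s), with no common factor left to cancel. The denominator's leading coefficient is 2, so divide each of its coefficients by 2 to get the monic form.

Final answer: s^4 - s^3/2 - 11*s^2 - 8*s - 16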